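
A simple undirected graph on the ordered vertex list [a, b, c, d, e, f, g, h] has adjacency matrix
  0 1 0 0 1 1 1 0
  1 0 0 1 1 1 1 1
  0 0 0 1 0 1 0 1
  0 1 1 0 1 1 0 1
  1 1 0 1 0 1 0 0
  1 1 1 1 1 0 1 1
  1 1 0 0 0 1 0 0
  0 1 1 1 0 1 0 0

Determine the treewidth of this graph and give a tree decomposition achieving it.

Treewidth 3.
One optimal decomposition is:
Bags: B1 = {b, d, f, h}  B2 = {b, d, e, f}  B3 = {a, b, e, f}  B4 = {c, d, f, h}  B5 = {a, b, f, g}
Tree: B1–B2, B2–B3, B1–B4, B3–B5

The largest bag has 4 vertices, giving width 3; this decomposition certifies tw(G) ≤ 3. On the other hand G contains the 4-clique {c, d, f, h}. A clique must lie in a single bag of any decomposition, so no decomposition can have width below 3. Therefore the treewidth is 3.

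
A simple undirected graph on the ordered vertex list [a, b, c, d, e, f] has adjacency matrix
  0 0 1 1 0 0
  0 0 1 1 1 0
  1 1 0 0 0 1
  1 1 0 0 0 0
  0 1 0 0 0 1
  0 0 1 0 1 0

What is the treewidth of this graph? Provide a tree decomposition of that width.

Treewidth 2.
One optimal decomposition is:
Bags: B1 = {c, e, f}  B2 = {b, c, e}  B3 = {a, b, c}  B4 = {a, b, d}
Tree: B1–B2, B2–B3, B3–B4

Every bag has size at most 3, so the width is 3 − 1 = 2 and tw(G) ≤ 2. For the lower bound, G contains the cycle f–e–b–c–f, so G is not a forest; only forests have treewidth ≤ 1, hence tw(G) ≥ 2. Hence tw(G) = 2 exactly.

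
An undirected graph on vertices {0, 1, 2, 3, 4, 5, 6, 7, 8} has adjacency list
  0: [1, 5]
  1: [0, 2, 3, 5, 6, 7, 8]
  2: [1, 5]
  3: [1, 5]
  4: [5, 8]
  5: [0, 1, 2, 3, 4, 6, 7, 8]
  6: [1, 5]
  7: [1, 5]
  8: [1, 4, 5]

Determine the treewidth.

A width-2 tree decomposition is:
Bags: B1 = {1, 3, 5}  B2 = {1, 5, 8}  B3 = {1, 2, 5}  B4 = {1, 5, 6}  B5 = {0, 1, 5}  B6 = {1, 5, 7}  B7 = {4, 5, 8}
Tree: B1–B2, B2–B3, B2–B4, B4–B5, B5–B6, B2–B7
Every bag has size at most 3, so the width is 3 − 1 = 2 and tw(G) ≤ 2. Conversely, {0, 1, 5} is a clique of size 3, and the vertices of any clique must share a bag in every tree decomposition; so some bag has ≥ 3 vertices and tw(G) ≥ 2. Hence tw(G) = 2 exactly.

2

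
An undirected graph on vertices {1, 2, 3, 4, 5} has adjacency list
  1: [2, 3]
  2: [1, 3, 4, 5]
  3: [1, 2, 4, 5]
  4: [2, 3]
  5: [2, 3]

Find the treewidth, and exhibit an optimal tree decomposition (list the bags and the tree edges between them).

Treewidth 2.
Bags: B1 = {2, 3, 4}  B2 = {2, 3, 5}  B3 = {1, 2, 3}
Tree: B1–B2, B2–B3

Each bag holds 3 vertices, so the decomposition has width 2, which upper-bounds the treewidth. Conversely, {1, 2, 3} is a clique of size 3, and the vertices of any clique must share a bag in every tree decomposition; so some bag has ≥ 3 vertices and tw(G) ≥ 2. The upper and lower bounds meet at 2, so that is the treewidth.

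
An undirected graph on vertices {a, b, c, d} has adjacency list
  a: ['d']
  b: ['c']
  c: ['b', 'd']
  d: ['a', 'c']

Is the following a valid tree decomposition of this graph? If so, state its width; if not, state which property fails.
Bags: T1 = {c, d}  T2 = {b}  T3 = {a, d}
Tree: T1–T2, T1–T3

No — edge (c,b) lies in no bag.

A tree decomposition must satisfy three properties: every vertex lies in some bag; for every edge, both endpoints lie together in some bag; and for every vertex, the bags containing it form a connected subtree. Here edge (c,b) lies in no bag, so the decomposition is invalid.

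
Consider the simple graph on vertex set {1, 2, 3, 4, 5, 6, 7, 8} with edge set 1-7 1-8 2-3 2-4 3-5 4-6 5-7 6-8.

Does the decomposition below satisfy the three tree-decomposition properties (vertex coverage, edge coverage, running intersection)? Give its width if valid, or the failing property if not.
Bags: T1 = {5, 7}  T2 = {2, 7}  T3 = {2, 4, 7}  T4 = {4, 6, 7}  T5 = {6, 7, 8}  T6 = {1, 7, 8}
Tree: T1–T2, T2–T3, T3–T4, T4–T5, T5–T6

No — vertex 3 appears in no bag.

A tree decomposition must satisfy three properties: every vertex lies in some bag; for every edge, both endpoints lie together in some bag; and for every vertex, the bags containing it form a connected subtree. Here vertex 3 appears in no bag, so the decomposition is invalid.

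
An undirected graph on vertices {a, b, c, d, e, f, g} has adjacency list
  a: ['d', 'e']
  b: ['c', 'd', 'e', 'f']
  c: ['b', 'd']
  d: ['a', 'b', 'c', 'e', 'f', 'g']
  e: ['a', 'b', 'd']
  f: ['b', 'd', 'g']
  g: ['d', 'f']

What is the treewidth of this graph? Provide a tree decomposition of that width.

Every bag has size at most 3, so the width is 3 − 1 = 2 and tw(G) ≤ 2. On the other hand G contains the 3-clique {d, f, g}. A clique must lie in a single bag of any decomposition, so no decomposition can have width below 2. Hence tw(G) = 2 exactly.

Treewidth 2.
One optimal decomposition is:
Bags: B1 = {b, d, f}  B2 = {b, d, e}  B3 = {d, f, g}  B4 = {b, c, d}  B5 = {a, d, e}
Tree: B1–B2, B1–B3, B1–B4, B2–B5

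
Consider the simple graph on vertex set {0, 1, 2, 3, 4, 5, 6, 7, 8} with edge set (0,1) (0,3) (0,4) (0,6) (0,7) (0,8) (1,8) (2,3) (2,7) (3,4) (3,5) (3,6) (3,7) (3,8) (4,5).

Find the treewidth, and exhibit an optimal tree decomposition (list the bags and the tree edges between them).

Treewidth 2.
One optimal decomposition is:
Bags: B1 = {0, 3, 8}  B2 = {0, 3, 7}  B3 = {0, 3, 4}  B4 = {2, 3, 7}  B5 = {0, 1, 8}  B6 = {0, 3, 6}  B7 = {3, 4, 5}
Tree: B1–B2, B1–B3, B2–B4, B1–B5, B1–B6, B3–B7

The largest bag has 3 vertices, giving width 2; this decomposition certifies tw(G) ≤ 2. On the other hand G contains the 3-clique {0, 1, 8}. A clique must lie in a single bag of any decomposition, so no decomposition can have width below 2. Hence tw(G) = 2 exactly.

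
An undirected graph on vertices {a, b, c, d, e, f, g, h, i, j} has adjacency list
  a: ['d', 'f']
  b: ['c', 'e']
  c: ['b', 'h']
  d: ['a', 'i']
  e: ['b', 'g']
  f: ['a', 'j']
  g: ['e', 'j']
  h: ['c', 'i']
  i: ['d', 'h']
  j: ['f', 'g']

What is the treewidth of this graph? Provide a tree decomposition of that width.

Treewidth 2.
One such decomposition:
Bags: B1 = {b, c, e}  B2 = {c, e, g}  B3 = {c, g, j}  B4 = {c, f, j}  B5 = {a, c, f}  B6 = {a, c, d}  B7 = {c, d, i}  B8 = {c, h, i}
Tree: B1–B2, B2–B3, B3–B4, B4–B5, B5–B6, B6–B7, B7–B8

The largest bag has 3 vertices, giving width 2; this decomposition certifies tw(G) ≤ 2. The edges c–b–e–g–j–f–a–d–i–h–c form a cycle, so G is not a tree and its treewidth is at least 2. Combining the bounds, tw(G) = 2.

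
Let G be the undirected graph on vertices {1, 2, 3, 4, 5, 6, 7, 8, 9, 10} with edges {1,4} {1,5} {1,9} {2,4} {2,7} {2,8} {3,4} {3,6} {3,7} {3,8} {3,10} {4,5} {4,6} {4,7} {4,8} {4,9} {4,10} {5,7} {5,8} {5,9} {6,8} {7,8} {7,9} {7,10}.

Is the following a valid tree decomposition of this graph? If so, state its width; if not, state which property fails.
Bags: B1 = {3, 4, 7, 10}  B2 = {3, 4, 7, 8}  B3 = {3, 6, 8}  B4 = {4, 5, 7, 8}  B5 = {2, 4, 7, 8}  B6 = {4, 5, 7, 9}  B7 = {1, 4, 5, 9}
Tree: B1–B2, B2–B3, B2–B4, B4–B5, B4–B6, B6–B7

A tree decomposition must satisfy three properties: every vertex lies in some bag; for every edge, both endpoints lie together in some bag; and for every vertex, the bags containing it form a connected subtree. Here edge (4,6) lies in no bag, so the decomposition is invalid.

No — edge (4,6) lies in no bag.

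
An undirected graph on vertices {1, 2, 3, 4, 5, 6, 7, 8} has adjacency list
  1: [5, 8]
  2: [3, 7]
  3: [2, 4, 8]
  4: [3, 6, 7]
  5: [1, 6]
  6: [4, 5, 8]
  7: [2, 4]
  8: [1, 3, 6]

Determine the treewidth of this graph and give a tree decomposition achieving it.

Each bag holds 3 vertices, so the decomposition has width 2, which upper-bounds the treewidth. For the lower bound, G contains the cycle 7–2–3–4–7, so G is not a forest; only forests have treewidth ≤ 1, hence tw(G) ≥ 2. Hence tw(G) = 2 exactly.

Treewidth 2.
One optimal decomposition is:
Bags: B1 = {2, 4, 7}  B2 = {2, 3, 4}  B3 = {3, 4, 6}  B4 = {3, 6, 8}  B5 = {5, 6, 8}  B6 = {1, 5, 8}
Tree: B1–B2, B2–B3, B3–B4, B4–B5, B5–B6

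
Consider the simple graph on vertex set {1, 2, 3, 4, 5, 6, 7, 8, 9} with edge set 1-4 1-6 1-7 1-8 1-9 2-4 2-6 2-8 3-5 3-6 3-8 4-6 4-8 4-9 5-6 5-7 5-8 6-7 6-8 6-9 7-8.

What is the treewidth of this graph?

3

A width-3 tree decomposition is:
Bags: B1 = {1, 4, 6, 8}  B2 = {1, 4, 6, 9}  B3 = {1, 6, 7, 8}  B4 = {5, 6, 7, 8}  B5 = {2, 4, 6, 8}  B6 = {3, 5, 6, 8}
Tree: B1–B2, B1–B3, B3–B4, B1–B5, B4–B6
Each bag holds 4 vertices, so the decomposition has width 3, which upper-bounds the treewidth. For the lower bound, the 4 vertices {1, 4, 6, 8} are pairwise adjacent, and any tree decomposition puts a clique entirely inside one bag — forcing width ≥ 3. Hence tw(G) = 3 exactly.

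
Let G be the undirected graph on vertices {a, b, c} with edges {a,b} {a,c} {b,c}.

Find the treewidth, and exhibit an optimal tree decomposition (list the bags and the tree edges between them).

Treewidth 2.
One such decomposition:
Bags: B1 = {a, b, c}
Tree: (single bag)

A single bag containing all 3 vertices is trivially a valid decomposition of width 2. Conversely, {a, b, c} is a clique of size 3, and the vertices of any clique must share a bag in every tree decomposition; so some bag has ≥ 3 vertices and tw(G) ≥ 2. Therefore the treewidth is 2.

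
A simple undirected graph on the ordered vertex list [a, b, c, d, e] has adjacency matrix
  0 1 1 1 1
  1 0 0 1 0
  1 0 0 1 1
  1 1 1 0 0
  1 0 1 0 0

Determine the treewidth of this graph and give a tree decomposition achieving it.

Every bag has size at most 3, so the width is 3 − 1 = 2 and tw(G) ≤ 2. On the other hand G contains the 3-clique {a, c, d}. A clique must lie in a single bag of any decomposition, so no decomposition can have width below 2. The upper and lower bounds meet at 2, so that is the treewidth.

Treewidth 2.
One such decomposition:
Bags: B1 = {a, c, e}  B2 = {a, c, d}  B3 = {a, b, d}
Tree: B1–B2, B2–B3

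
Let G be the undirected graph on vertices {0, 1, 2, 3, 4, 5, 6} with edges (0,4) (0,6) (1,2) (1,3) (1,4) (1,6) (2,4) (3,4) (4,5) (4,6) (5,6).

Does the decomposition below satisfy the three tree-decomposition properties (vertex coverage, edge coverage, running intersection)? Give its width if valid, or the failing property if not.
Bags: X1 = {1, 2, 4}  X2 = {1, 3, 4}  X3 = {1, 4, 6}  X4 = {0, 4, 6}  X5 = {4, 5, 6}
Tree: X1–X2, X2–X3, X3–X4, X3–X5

Yes; width 2.

Checking the three conditions: (i) the bags cover all of {0, 1, 2, 3, 4, 5, 6}; (ii) for each edge, some bag contains both endpoints; (iii) the bags containing any fixed vertex form a subtree. All hold, so the decomposition is valid with width 3 − 1 = 2.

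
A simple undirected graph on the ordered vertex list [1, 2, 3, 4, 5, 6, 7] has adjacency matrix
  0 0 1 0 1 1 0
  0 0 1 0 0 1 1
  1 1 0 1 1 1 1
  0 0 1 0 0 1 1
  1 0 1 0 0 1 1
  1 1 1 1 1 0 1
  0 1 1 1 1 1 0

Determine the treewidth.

A width-3 tree decomposition is:
Bags: B1 = {2, 3, 6, 7}  B2 = {3, 4, 6, 7}  B3 = {3, 5, 6, 7}  B4 = {1, 3, 5, 6}
Tree: B1–B2, B2–B3, B3–B4
Every bag has size at most 4, so the width is 4 − 1 = 3 and tw(G) ≤ 3. For the lower bound, the 4 vertices {1, 3, 5, 6} are pairwise adjacent, and any tree decomposition puts a clique entirely inside one bag — forcing width ≥ 3. Hence tw(G) = 3 exactly.

3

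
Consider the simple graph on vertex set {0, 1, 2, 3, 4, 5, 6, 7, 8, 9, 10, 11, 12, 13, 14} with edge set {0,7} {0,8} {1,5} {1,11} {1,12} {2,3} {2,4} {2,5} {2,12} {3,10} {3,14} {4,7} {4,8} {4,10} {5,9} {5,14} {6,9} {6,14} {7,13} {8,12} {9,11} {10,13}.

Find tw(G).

3

A width-3 tree decomposition is:
Bags: B1 = {0, 7, 8, 13}  B2 = {4, 7, 8, 13}  B3 = {4, 8, 10, 13}  B4 = {4, 8, 10, 12}  B5 = {2, 4, 10, 12}  B6 = {2, 3, 10, 12}  B7 = {1, 2, 3, 12}  B8 = {1, 2, 3, 5}  B9 = {1, 3, 5, 14}  B10 = {1, 5, 11, 14}  B11 = {5, 9, 11, 14}  B12 = {6, 9, 11, 14}
Tree: B1–B2, B2–B3, B3–B4, B4–B5, B5–B6, B6–B7, B7–B8, B8–B9, B9–B10, B10–B11, B11–B12
Each bag holds 4 vertices, so the decomposition has width 3, which upper-bounds the treewidth. For the lower bound: the 4 vertex sets {0,7,13}, {8}, {4}, {2,3,10,12} are disjoint, each induces a connected subgraph, and every pair is joined by at least one edge of G. Contracting each set to a single vertex therefore yields K_{4} as a minor, and since treewidth is minor-monotone, tw(G) ≥ tw(K_{4}) = 3. Combining the bounds, tw(G) = 3.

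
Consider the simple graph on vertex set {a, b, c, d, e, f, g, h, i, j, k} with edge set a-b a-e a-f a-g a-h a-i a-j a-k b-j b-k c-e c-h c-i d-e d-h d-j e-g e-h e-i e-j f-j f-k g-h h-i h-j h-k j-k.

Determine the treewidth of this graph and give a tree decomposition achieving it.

The largest bag has 4 vertices, giving width 3; this decomposition certifies tw(G) ≤ 3. Conversely, {d, e, h, j} is a clique of size 4, and the vertices of any clique must share a bag in every tree decomposition; so some bag has ≥ 4 vertices and tw(G) ≥ 3. Combining the bounds, tw(G) = 3.

Treewidth 3.
One such decomposition:
Bags: B1 = {a, e, h, j}  B2 = {a, h, j, k}  B3 = {a, e, h, i}  B4 = {a, e, g, h}  B5 = {a, f, j, k}  B6 = {d, e, h, j}  B7 = {c, e, h, i}  B8 = {a, b, j, k}
Tree: B1–B2, B1–B3, B3–B4, B2–B5, B1–B6, B3–B7, B2–B8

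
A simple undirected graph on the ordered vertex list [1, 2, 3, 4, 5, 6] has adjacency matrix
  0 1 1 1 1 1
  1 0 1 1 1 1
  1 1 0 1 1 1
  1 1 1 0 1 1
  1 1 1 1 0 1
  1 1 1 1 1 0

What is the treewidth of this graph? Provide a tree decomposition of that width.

Treewidth 5.
One optimal decomposition is:
Bags: B1 = {1, 2, 3, 4, 5, 6}
Tree: (single bag)

With just one bag of size 6, the width is 6 − 1 = 5, so tw(G) ≤ 5. On the other hand G contains the 6-clique {1, 2, 3, 4, 5, 6}. A clique must lie in a single bag of any decomposition, so no decomposition can have width below 5. Combining the bounds, tw(G) = 5.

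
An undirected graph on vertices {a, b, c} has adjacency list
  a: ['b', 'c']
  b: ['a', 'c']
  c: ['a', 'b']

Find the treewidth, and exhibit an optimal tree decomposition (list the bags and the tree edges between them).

Treewidth 2.
One optimal decomposition is:
Bags: B1 = {a, b, c}
Tree: (single bag)

With just one bag of size 3, the width is 3 − 1 = 2, so tw(G) ≤ 2. On the other hand G contains the 3-clique {a, b, c}. A clique must lie in a single bag of any decomposition, so no decomposition can have width below 2. Therefore the treewidth is 2.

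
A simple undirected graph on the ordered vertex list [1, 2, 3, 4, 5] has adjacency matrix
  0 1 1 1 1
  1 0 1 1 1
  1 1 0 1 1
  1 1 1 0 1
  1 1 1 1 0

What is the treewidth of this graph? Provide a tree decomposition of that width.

Treewidth 4.
Bags: B1 = {1, 2, 3, 4, 5}
Tree: (single bag)

With just one bag of size 5, the width is 5 − 1 = 4, so tw(G) ≤ 4. For the lower bound, the 5 vertices {1, 2, 3, 4, 5} are pairwise adjacent, and any tree decomposition puts a clique entirely inside one bag — forcing width ≥ 4. Combining the bounds, tw(G) = 4.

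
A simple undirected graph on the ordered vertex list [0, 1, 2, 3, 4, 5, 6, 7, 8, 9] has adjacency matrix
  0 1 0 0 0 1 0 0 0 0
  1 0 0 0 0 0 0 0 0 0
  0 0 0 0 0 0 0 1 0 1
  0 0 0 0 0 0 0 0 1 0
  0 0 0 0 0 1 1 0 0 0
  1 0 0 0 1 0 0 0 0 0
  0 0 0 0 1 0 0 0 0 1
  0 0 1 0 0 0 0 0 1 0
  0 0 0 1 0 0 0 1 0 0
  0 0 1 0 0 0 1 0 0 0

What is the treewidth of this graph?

A width-1 tree decomposition is:
Bags: B1 = {3, 8}  B2 = {7, 8}  B3 = {2, 7}  B4 = {2, 9}  B5 = {6, 9}  B6 = {4, 6}  B7 = {4, 5}  B8 = {0, 5}  B9 = {0, 1}
Tree: B1–B2, B2–B3, B3–B4, B4–B5, B5–B6, B6–B7, B7–B8, B8–B9
Every bag has size at most 2, so the width is 2 − 1 = 1 and tw(G) ≤ 1. Any graph with an edge has treewidth ≥ 1, and G has the edge 3–8. Hence tw(G) = 1 exactly.

1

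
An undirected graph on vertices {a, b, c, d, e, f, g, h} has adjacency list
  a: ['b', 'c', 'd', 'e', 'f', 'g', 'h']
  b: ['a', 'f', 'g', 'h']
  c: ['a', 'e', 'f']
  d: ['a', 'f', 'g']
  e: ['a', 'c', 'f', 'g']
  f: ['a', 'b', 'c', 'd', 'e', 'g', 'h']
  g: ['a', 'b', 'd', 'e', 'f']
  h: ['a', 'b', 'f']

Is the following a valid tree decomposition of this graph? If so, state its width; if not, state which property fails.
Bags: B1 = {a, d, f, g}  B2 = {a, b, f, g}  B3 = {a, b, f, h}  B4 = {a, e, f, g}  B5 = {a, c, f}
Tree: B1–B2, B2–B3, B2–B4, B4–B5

No — edge (e,c) lies in no bag.

A tree decomposition must satisfy three properties: every vertex lies in some bag; for every edge, both endpoints lie together in some bag; and for every vertex, the bags containing it form a connected subtree. Here edge (e,c) lies in no bag, so the decomposition is invalid.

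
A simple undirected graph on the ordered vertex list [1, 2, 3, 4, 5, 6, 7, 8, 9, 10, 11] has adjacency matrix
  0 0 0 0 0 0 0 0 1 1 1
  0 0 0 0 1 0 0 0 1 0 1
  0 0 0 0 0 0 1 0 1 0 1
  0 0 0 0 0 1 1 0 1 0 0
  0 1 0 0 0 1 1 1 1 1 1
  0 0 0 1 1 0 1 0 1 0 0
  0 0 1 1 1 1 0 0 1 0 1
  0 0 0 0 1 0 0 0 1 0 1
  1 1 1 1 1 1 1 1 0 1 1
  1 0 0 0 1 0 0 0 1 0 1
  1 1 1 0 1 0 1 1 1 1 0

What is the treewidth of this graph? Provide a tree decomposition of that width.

Treewidth 3.
One optimal decomposition is:
Bags: B1 = {2, 5, 9, 11}  B2 = {5, 7, 9, 11}  B3 = {5, 6, 7, 9}  B4 = {4, 6, 7, 9}  B5 = {3, 7, 9, 11}  B6 = {5, 8, 9, 11}  B7 = {5, 9, 10, 11}  B8 = {1, 9, 10, 11}
Tree: B1–B2, B2–B3, B3–B4, B2–B5, B1–B6, B6–B7, B7–B8

Each bag holds 4 vertices, so the decomposition has width 3, which upper-bounds the treewidth. Conversely, {1, 9, 10, 11} is a clique of size 4, and the vertices of any clique must share a bag in every tree decomposition; so some bag has ≥ 4 vertices and tw(G) ≥ 3. Combining the bounds, tw(G) = 3.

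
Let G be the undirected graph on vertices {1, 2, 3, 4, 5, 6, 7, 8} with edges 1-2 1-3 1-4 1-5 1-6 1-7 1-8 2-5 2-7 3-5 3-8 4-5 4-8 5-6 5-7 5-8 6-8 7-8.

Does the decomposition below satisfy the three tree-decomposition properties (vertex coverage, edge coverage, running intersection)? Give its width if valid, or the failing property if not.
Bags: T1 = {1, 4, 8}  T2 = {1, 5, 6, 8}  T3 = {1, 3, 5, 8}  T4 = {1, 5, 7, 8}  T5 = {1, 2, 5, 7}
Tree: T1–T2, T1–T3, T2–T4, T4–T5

A tree decomposition must satisfy three properties: every vertex lies in some bag; for every edge, both endpoints lie together in some bag; and for every vertex, the bags containing it form a connected subtree. Here edge (5,4) lies in no bag, so the decomposition is invalid.

No — edge (5,4) lies in no bag.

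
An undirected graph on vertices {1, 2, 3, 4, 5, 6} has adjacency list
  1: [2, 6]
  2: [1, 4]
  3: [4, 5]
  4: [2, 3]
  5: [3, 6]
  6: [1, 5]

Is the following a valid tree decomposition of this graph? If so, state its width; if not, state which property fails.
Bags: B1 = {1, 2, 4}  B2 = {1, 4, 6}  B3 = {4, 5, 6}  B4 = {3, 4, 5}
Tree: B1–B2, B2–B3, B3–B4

Vertex coverage: the bags together contain {1, 2, 3, 4, 5, 6}, the full vertex set. Edge coverage: each edge of G has both endpoints in at least one bag. Running intersection: for every vertex, the bags containing it form a connected subtree. All three properties hold, so this is a valid tree decomposition of width max|bag| − 1 = 2, and hence tw(G) ≤ 2.

Yes; width 2.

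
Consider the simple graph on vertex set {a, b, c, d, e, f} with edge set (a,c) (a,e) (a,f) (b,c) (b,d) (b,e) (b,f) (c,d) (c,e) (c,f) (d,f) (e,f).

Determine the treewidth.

A width-3 tree decomposition is:
Bags: B1 = {b, c, e, f}  B2 = {b, c, d, f}  B3 = {a, c, e, f}
Tree: B1–B2, B1–B3
The largest bag has 4 vertices, giving width 3; this decomposition certifies tw(G) ≤ 3. Conversely, {b, c, d, f} is a clique of size 4, and the vertices of any clique must share a bag in every tree decomposition; so some bag has ≥ 4 vertices and tw(G) ≥ 3. Hence tw(G) = 3 exactly.

3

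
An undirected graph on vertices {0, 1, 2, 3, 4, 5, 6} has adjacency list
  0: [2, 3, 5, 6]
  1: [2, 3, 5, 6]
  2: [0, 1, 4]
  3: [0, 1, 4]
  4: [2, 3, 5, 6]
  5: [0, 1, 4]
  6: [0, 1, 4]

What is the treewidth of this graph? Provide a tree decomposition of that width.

Each bag holds 4 vertices, so the decomposition has width 3, which upper-bounds the treewidth. For the lower bound: the 4 vertex sets {0,6}, {1,5}, {4}, {3} are disjoint, each induces a connected subgraph, and every pair is joined by at least one edge of G. Contracting each set to a single vertex therefore yields K_{4} as a minor, and since treewidth is minor-monotone, tw(G) ≥ tw(K_{4}) = 3. Combining the bounds, tw(G) = 3.

Treewidth 3.
One such decomposition:
Bags: B1 = {0, 1, 4, 6}  B2 = {0, 1, 4, 5}  B3 = {0, 1, 3, 4}  B4 = {0, 1, 2, 4}
Tree: B1–B2, B2–B3, B3–B4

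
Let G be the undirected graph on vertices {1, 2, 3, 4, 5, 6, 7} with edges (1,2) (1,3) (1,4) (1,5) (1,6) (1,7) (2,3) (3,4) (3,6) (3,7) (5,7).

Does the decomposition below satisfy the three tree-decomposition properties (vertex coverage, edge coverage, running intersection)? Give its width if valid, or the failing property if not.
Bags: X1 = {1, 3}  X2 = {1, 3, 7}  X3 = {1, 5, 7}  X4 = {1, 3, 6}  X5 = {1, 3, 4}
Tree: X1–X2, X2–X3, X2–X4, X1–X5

A tree decomposition must satisfy three properties: every vertex lies in some bag; for every edge, both endpoints lie together in some bag; and for every vertex, the bags containing it form a connected subtree. Here vertex 2 appears in no bag, so the decomposition is invalid.

No — vertex 2 appears in no bag.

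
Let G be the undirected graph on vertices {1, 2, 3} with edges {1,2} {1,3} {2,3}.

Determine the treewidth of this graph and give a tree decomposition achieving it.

A single bag containing all 3 vertices is trivially a valid decomposition of width 2. Conversely, {1, 2, 3} is a clique of size 3, and the vertices of any clique must share a bag in every tree decomposition; so some bag has ≥ 3 vertices and tw(G) ≥ 2. Hence tw(G) = 2 exactly.

Treewidth 2.
One such decomposition:
Bags: B1 = {1, 2, 3}
Tree: (single bag)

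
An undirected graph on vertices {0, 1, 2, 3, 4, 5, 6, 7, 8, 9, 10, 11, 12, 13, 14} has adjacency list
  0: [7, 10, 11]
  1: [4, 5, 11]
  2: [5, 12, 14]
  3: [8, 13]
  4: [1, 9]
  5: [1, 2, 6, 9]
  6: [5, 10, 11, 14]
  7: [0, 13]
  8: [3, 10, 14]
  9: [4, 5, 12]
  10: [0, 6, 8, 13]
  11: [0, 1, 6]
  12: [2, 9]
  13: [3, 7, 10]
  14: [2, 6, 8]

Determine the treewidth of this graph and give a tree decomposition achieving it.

Treewidth 3.
One optimal decomposition is:
Bags: B1 = {1, 4, 9, 12}  B2 = {1, 5, 9, 12}  B3 = {1, 2, 5, 12}  B4 = {1, 2, 5, 11}  B5 = {2, 5, 6, 11}  B6 = {2, 6, 11, 14}  B7 = {0, 6, 11, 14}  B8 = {0, 6, 10, 14}  B9 = {0, 8, 10, 14}  B10 = {0, 7, 8, 10}  B11 = {7, 8, 10, 13}  B12 = {3, 7, 8, 13}
Tree: B1–B2, B2–B3, B3–B4, B4–B5, B5–B6, B6–B7, B7–B8, B8–B9, B9–B10, B10–B11, B11–B12

Each bag holds 4 vertices, so the decomposition has width 3, which upper-bounds the treewidth. For the lower bound: the 4 vertex sets {4,9,12}, {1}, {5}, {2,6,11,14} are disjoint, each induces a connected subgraph, and every pair is joined by at least one edge of G. Contracting each set to a single vertex therefore yields K_{4} as a minor, and since treewidth is minor-monotone, tw(G) ≥ tw(K_{4}) = 3. Hence tw(G) = 3 exactly.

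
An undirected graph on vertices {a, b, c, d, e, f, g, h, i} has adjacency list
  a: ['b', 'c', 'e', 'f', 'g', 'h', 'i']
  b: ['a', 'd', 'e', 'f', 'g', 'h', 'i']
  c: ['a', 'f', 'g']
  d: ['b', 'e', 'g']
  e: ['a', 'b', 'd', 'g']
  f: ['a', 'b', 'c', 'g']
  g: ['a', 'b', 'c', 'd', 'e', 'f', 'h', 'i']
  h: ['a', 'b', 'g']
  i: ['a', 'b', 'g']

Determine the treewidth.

A width-3 tree decomposition is:
Bags: B1 = {a, b, g, h}  B2 = {a, b, f, g}  B3 = {a, b, g, i}  B4 = {a, b, e, g}  B5 = {b, d, e, g}  B6 = {a, c, f, g}
Tree: B1–B2, B1–B3, B3–B4, B4–B5, B2–B6
Each bag holds 4 vertices, so the decomposition has width 3, which upper-bounds the treewidth. On the other hand G contains the 4-clique {a, c, f, g}. A clique must lie in a single bag of any decomposition, so no decomposition can have width below 3. Combining the bounds, tw(G) = 3.

3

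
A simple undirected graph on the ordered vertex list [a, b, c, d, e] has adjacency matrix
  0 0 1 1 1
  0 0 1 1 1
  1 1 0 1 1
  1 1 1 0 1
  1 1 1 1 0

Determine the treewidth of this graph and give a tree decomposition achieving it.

Treewidth 3.
Bags: B1 = {b, c, d, e}  B2 = {a, c, d, e}
Tree: B1–B2

The largest bag has 4 vertices, giving width 3; this decomposition certifies tw(G) ≤ 3. On the other hand G contains the 4-clique {a, c, d, e}. A clique must lie in a single bag of any decomposition, so no decomposition can have width below 3. Therefore the treewidth is 3.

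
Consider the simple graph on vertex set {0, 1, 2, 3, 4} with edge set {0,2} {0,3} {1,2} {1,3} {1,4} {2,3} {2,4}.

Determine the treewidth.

A width-2 tree decomposition is:
Bags: B1 = {0, 2, 3}  B2 = {1, 2, 3}  B3 = {1, 2, 4}
Tree: B1–B2, B2–B3
Each bag holds 3 vertices, so the decomposition has width 2, which upper-bounds the treewidth. For the lower bound, the 3 vertices {0, 2, 3} are pairwise adjacent, and any tree decomposition puts a clique entirely inside one bag — forcing width ≥ 2. The upper and lower bounds meet at 2, so that is the treewidth.

2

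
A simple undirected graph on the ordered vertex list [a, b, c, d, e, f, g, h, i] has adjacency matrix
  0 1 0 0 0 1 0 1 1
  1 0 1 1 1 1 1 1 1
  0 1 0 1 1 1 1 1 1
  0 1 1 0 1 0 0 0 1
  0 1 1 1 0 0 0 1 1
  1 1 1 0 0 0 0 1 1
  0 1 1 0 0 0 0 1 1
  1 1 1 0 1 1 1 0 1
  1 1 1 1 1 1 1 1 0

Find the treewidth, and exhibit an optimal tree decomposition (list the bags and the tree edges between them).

Treewidth 4.
One such decomposition:
Bags: B1 = {b, c, e, h, i}  B2 = {b, c, f, h, i}  B3 = {b, c, d, e, i}  B4 = {b, c, g, h, i}  B5 = {a, b, f, h, i}
Tree: B1–B2, B1–B3, B1–B4, B2–B5

The largest bag has 5 vertices, giving width 4; this decomposition certifies tw(G) ≤ 4. On the other hand G contains the 5-clique {b, c, d, e, i}. A clique must lie in a single bag of any decomposition, so no decomposition can have width below 4. The upper and lower bounds meet at 4, so that is the treewidth.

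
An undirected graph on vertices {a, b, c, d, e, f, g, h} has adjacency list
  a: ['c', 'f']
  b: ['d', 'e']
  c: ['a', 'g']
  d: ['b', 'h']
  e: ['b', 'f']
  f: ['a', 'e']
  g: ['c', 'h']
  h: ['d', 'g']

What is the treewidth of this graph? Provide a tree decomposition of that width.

The largest bag has 3 vertices, giving width 2; this decomposition certifies tw(G) ≤ 2. For the lower bound, G contains the cycle b–d–h–g–c–a–f–e–b, so G is not a forest; only forests have treewidth ≤ 1, hence tw(G) ≥ 2. Combining the bounds, tw(G) = 2.

Treewidth 2.
One such decomposition:
Bags: B1 = {b, d, h}  B2 = {b, g, h}  B3 = {b, c, g}  B4 = {a, b, c}  B5 = {a, b, f}  B6 = {b, e, f}
Tree: B1–B2, B2–B3, B3–B4, B4–B5, B5–B6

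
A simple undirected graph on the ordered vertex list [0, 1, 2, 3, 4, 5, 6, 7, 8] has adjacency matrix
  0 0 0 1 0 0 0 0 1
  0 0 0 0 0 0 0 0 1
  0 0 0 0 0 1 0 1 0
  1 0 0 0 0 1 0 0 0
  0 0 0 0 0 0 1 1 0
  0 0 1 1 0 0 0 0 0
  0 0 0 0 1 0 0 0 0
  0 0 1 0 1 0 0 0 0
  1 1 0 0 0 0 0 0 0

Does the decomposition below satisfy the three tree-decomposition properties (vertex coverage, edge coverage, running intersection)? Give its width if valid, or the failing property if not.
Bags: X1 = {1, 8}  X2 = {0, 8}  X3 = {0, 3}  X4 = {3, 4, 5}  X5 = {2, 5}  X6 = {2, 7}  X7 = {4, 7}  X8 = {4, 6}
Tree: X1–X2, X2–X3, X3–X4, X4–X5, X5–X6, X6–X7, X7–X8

No — bags containing vertex 4 are not connected in the tree.

A tree decomposition must satisfy three properties: every vertex lies in some bag; for every edge, both endpoints lie together in some bag; and for every vertex, the bags containing it form a connected subtree. Here bags containing vertex 4 are not connected in the tree, so the decomposition is invalid.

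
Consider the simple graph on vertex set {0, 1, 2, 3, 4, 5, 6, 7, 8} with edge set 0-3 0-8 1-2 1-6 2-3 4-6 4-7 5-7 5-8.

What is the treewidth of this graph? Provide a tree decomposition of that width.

Every bag has size at most 3, so the width is 3 − 1 = 2 and tw(G) ≤ 2. The edges 5–7–4–6–1–2–3–0–8–5 form a cycle, so G is not a tree and its treewidth is at least 2. The upper and lower bounds meet at 2, so that is the treewidth.

Treewidth 2.
One optimal decomposition is:
Bags: B1 = {4, 5, 7}  B2 = {4, 5, 6}  B3 = {1, 5, 6}  B4 = {1, 2, 5}  B5 = {2, 3, 5}  B6 = {0, 3, 5}  B7 = {0, 5, 8}
Tree: B1–B2, B2–B3, B3–B4, B4–B5, B5–B6, B6–B7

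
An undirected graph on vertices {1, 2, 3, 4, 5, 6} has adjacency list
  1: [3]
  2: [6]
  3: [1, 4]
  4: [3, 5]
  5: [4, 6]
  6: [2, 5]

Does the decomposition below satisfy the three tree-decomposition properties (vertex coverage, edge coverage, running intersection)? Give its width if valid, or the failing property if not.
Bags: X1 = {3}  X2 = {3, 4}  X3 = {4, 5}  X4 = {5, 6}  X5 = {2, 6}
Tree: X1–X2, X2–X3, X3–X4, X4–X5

No — vertex 1 appears in no bag.

A tree decomposition must satisfy three properties: every vertex lies in some bag; for every edge, both endpoints lie together in some bag; and for every vertex, the bags containing it form a connected subtree. Here vertex 1 appears in no bag, so the decomposition is invalid.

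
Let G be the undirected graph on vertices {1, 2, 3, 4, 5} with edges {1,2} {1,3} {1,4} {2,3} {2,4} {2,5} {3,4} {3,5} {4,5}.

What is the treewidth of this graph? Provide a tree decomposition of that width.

Each bag holds 4 vertices, so the decomposition has width 3, which upper-bounds the treewidth. Conversely, {1, 2, 3, 4} is a clique of size 4, and the vertices of any clique must share a bag in every tree decomposition; so some bag has ≥ 4 vertices and tw(G) ≥ 3. The upper and lower bounds meet at 3, so that is the treewidth.

Treewidth 3.
One such decomposition:
Bags: B1 = {2, 3, 4, 5}  B2 = {1, 2, 3, 4}
Tree: B1–B2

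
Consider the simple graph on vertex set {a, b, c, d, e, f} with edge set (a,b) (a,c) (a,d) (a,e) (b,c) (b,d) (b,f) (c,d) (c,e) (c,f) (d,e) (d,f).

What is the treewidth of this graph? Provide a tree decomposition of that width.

Each bag holds 4 vertices, so the decomposition has width 3, which upper-bounds the treewidth. On the other hand G contains the 4-clique {b, c, d, f}. A clique must lie in a single bag of any decomposition, so no decomposition can have width below 3. Therefore the treewidth is 3.

Treewidth 3.
Bags: B1 = {a, c, d, e}  B2 = {a, b, c, d}  B3 = {b, c, d, f}
Tree: B1–B2, B2–B3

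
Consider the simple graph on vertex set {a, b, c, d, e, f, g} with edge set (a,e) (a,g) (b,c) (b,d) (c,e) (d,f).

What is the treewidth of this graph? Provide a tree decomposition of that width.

The largest bag has 2 vertices, giving width 1; this decomposition certifies tw(G) ≤ 1. Since G has at least one edge (e.g. g–a), it is not an edgeless graph, so tw(G) ≥ 1. Hence tw(G) = 1 exactly.

Treewidth 1.
One optimal decomposition is:
Bags: B1 = {a, g}  B2 = {a, e}  B3 = {c, e}  B4 = {b, c}  B5 = {b, d}  B6 = {d, f}
Tree: B1–B2, B2–B3, B3–B4, B4–B5, B5–B6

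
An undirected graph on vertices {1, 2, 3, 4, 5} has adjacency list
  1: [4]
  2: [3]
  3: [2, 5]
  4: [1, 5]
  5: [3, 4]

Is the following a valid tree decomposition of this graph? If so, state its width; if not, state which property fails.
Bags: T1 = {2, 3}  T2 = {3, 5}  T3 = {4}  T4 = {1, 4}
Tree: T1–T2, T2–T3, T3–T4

No — edge (5,4) lies in no bag.

A tree decomposition must satisfy three properties: every vertex lies in some bag; for every edge, both endpoints lie together in some bag; and for every vertex, the bags containing it form a connected subtree. Here edge (5,4) lies in no bag, so the decomposition is invalid.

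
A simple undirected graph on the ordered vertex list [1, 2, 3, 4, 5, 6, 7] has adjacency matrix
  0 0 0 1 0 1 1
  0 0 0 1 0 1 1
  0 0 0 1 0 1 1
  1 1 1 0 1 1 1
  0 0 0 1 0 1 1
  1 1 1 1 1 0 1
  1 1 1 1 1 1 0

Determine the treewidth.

A width-3 tree decomposition is:
Bags: B1 = {2, 4, 6, 7}  B2 = {3, 4, 6, 7}  B3 = {1, 4, 6, 7}  B4 = {4, 5, 6, 7}
Tree: B1–B2, B1–B3, B2–B4
Each bag holds 4 vertices, so the decomposition has width 3, which upper-bounds the treewidth. Conversely, {1, 4, 6, 7} is a clique of size 4, and the vertices of any clique must share a bag in every tree decomposition; so some bag has ≥ 4 vertices and tw(G) ≥ 3. Therefore the treewidth is 3.

3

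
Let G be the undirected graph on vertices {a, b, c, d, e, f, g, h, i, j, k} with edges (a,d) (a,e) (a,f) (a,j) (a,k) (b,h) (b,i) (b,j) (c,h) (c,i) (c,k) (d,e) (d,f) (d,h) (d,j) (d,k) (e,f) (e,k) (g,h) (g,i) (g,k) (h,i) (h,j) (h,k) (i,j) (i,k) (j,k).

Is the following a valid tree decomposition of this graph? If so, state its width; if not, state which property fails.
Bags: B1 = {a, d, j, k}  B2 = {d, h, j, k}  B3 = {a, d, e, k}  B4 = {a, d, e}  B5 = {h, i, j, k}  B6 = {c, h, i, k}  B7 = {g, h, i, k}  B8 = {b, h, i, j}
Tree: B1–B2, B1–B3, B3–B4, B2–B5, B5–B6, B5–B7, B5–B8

A tree decomposition must satisfy three properties: every vertex lies in some bag; for every edge, both endpoints lie together in some bag; and for every vertex, the bags containing it form a connected subtree. Here vertex f appears in no bag, so the decomposition is invalid.

No — vertex f appears in no bag.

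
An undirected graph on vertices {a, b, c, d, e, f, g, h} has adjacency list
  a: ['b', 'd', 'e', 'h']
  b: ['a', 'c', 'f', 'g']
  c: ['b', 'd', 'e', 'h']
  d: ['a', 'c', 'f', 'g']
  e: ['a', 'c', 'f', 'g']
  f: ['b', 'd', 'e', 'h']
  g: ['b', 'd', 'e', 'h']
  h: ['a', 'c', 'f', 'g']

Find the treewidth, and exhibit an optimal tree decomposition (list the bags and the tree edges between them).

Treewidth 4.
Bags: B1 = {a, b, d, e, h}  B2 = {b, c, d, e, h}  B3 = {b, d, e, g, h}  B4 = {b, d, e, f, h}
Tree: B1–B2, B2–B3, B3–B4

The largest bag has 5 vertices, giving width 4; this decomposition certifies tw(G) ≤ 4. For the lower bound: the 5 vertex sets {a,b}, {c,e}, {g,h}, {d}, {f} are disjoint, each induces a connected subgraph, and every pair is joined by at least one edge of G. Contracting each set to a single vertex therefore yields K_{5} as a minor, and since treewidth is minor-monotone, tw(G) ≥ tw(K_{5}) = 4. Therefore the treewidth is 4.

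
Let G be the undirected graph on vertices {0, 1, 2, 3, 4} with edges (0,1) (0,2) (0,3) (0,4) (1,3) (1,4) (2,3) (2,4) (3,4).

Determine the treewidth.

A width-3 tree decomposition is:
Bags: B1 = {0, 1, 3, 4}  B2 = {0, 2, 3, 4}
Tree: B1–B2
Every bag has size at most 4, so the width is 4 − 1 = 3 and tw(G) ≤ 3. Conversely, {0, 1, 3, 4} is a clique of size 4, and the vertices of any clique must share a bag in every tree decomposition; so some bag has ≥ 4 vertices and tw(G) ≥ 3. The upper and lower bounds meet at 3, so that is the treewidth.

3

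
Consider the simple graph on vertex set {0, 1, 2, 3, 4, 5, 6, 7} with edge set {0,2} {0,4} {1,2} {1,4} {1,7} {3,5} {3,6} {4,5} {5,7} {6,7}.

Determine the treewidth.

2

A width-2 tree decomposition is:
Bags: B1 = {0, 2, 4}  B2 = {1, 2, 4}  B3 = {1, 4, 5}  B4 = {1, 5, 7}  B5 = {3, 5, 7}  B6 = {3, 6, 7}
Tree: B1–B2, B2–B3, B3–B4, B4–B5, B5–B6
The largest bag has 3 vertices, giving width 2; this decomposition certifies tw(G) ≤ 2. For the lower bound, G contains the cycle 0–2–1–4–0, so G is not a forest; only forests have treewidth ≤ 1, hence tw(G) ≥ 2. Hence tw(G) = 2 exactly.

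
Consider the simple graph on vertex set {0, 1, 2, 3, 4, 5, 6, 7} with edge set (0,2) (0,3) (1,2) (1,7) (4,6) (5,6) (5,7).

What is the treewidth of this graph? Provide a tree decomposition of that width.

Every bag has size at most 2, so the width is 2 − 1 = 1 and tw(G) ≤ 1. Any graph with an edge has treewidth ≥ 1, and G has the edge 4–6. Hence tw(G) = 1 exactly.

Treewidth 1.
Bags: B1 = {4, 6}  B2 = {5, 6}  B3 = {5, 7}  B4 = {1, 7}  B5 = {1, 2}  B6 = {0, 2}  B7 = {0, 3}
Tree: B1–B2, B2–B3, B3–B4, B4–B5, B5–B6, B6–B7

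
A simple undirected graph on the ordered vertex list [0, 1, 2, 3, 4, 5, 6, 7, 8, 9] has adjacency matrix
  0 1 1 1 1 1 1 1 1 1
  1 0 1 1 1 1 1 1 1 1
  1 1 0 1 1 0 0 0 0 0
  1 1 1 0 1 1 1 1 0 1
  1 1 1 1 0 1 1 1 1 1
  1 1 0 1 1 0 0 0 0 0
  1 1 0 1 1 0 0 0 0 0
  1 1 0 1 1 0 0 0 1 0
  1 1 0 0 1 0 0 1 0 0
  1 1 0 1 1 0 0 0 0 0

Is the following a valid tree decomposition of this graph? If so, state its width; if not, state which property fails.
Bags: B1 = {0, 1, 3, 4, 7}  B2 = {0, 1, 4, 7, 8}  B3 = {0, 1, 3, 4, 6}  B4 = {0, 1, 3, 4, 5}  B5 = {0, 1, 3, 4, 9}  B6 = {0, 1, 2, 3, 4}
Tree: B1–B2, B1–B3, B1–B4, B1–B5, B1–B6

Checking the three conditions: (i) the bags cover all of {0, 1, 2, 3, 4, 5, 6, 7, 8, 9}; (ii) for each edge, some bag contains both endpoints; (iii) the bags containing any fixed vertex form a subtree. All hold, so the decomposition is valid with width 5 − 1 = 4.

Yes; width 4.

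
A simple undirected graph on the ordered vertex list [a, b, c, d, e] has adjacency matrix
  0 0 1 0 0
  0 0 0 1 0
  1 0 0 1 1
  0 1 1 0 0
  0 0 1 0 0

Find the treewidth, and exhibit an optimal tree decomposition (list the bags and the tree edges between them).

Every bag has size at most 2, so the width is 2 − 1 = 1 and tw(G) ≤ 1. Since G has at least one edge (e.g. c–d), it is not an edgeless graph, so tw(G) ≥ 1. Hence tw(G) = 1 exactly.

Treewidth 1.
One optimal decomposition is:
Bags: B1 = {c, d}  B2 = {a, c}  B3 = {b, d}  B4 = {c, e}
Tree: B1–B2, B1–B3, B1–B4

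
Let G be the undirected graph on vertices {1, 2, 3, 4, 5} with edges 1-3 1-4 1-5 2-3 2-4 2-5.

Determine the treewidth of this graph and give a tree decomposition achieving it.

Every bag has size at most 3, so the width is 3 − 1 = 2 and tw(G) ≤ 2. Since 3–1–4–2–3 is a cycle in G, G is not acyclic. Forests are exactly the graphs of treewidth ≤ 1, so tw(G) ≥ 2. Hence tw(G) = 2 exactly.

Treewidth 2.
One optimal decomposition is:
Bags: B1 = {1, 2, 3}  B2 = {1, 2, 4}  B3 = {1, 2, 5}
Tree: B1–B2, B2–B3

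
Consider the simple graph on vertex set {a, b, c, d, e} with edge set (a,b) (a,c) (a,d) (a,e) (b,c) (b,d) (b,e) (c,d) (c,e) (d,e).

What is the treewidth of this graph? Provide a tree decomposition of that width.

With just one bag of size 5, the width is 5 − 1 = 4, so tw(G) ≤ 4. On the other hand G contains the 5-clique {a, b, c, d, e}. A clique must lie in a single bag of any decomposition, so no decomposition can have width below 4. The upper and lower bounds meet at 4, so that is the treewidth.

Treewidth 4.
One optimal decomposition is:
Bags: B1 = {a, b, c, d, e}
Tree: (single bag)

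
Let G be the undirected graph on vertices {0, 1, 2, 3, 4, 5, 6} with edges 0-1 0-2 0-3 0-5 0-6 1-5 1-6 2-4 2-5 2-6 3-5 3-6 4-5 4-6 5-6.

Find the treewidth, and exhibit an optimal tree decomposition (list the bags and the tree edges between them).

Treewidth 3.
One optimal decomposition is:
Bags: B1 = {0, 3, 5, 6}  B2 = {0, 2, 5, 6}  B3 = {2, 4, 5, 6}  B4 = {0, 1, 5, 6}
Tree: B1–B2, B2–B3, B2–B4

Each bag holds 4 vertices, so the decomposition has width 3, which upper-bounds the treewidth. On the other hand G contains the 4-clique {0, 1, 5, 6}. A clique must lie in a single bag of any decomposition, so no decomposition can have width below 3. Hence tw(G) = 3 exactly.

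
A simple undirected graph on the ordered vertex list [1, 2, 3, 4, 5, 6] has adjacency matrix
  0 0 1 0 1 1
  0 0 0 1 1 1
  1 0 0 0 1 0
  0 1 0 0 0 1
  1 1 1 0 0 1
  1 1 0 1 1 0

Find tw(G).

2

A width-2 tree decomposition is:
Bags: B1 = {2, 5, 6}  B2 = {2, 4, 6}  B3 = {1, 5, 6}  B4 = {1, 3, 5}
Tree: B1–B2, B1–B3, B3–B4
The largest bag has 3 vertices, giving width 2; this decomposition certifies tw(G) ≤ 2. Conversely, {2, 4, 6} is a clique of size 3, and the vertices of any clique must share a bag in every tree decomposition; so some bag has ≥ 3 vertices and tw(G) ≥ 2. Therefore the treewidth is 2.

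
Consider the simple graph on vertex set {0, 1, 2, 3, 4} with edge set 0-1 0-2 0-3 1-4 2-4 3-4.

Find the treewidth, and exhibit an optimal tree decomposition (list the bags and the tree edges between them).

Every bag has size at most 3, so the width is 3 − 1 = 2 and tw(G) ≤ 2. Since 0–1–4–3–0 is a cycle in G, G is not acyclic. Forests are exactly the graphs of treewidth ≤ 1, so tw(G) ≥ 2. Therefore the treewidth is 2.

Treewidth 2.
One optimal decomposition is:
Bags: B1 = {0, 1, 4}  B2 = {0, 3, 4}  B3 = {0, 2, 4}
Tree: B1–B2, B2–B3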